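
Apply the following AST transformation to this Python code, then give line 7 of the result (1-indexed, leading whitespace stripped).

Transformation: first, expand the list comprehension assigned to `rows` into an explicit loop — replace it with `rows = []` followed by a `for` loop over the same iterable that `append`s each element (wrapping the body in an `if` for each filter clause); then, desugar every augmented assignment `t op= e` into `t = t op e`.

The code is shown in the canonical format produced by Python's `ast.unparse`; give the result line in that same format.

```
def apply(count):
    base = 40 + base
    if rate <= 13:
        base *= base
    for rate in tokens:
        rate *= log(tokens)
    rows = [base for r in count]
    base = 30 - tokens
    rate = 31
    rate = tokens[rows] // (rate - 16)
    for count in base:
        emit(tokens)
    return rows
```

rows = []

Transformed code:
def apply(count):
    base = 40 + base
    if rate <= 13:
        base = base * base
    for rate in tokens:
        rate = rate * log(tokens)
    rows = []
    for r in count:
        rows.append(base)
    base = 30 - tokens
    rate = 31
    rate = tokens[rows] // (rate - 16)
    for count in base:
        emit(tokens)
    return rows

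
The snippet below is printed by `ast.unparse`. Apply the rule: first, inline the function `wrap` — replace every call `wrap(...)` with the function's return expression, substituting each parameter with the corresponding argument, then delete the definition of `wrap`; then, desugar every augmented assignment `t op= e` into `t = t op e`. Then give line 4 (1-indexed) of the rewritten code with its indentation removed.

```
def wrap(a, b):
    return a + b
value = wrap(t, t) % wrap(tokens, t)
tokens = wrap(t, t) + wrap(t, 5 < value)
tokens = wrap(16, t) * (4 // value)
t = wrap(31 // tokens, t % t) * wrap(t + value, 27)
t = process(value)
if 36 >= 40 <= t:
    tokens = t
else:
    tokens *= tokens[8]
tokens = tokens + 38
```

t = (31 // tokens + t % t) * (t + value + 27)

Transformed code:
value = (t + t) % (tokens + t)
tokens = t + t + (t + (5 < value))
tokens = (16 + t) * (4 // value)
t = (31 // tokens + t % t) * (t + value + 27)
t = process(value)
if 36 >= 40 <= t:
    tokens = t
else:
    tokens = tokens * tokens[8]
tokens = tokens + 38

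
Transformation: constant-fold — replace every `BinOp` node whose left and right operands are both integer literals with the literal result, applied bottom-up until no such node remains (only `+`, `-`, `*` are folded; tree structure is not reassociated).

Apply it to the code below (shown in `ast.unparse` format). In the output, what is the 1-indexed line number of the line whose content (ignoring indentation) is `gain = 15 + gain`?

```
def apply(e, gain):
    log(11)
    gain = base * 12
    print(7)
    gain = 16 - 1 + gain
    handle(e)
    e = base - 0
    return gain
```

5

Transformed code:
def apply(e, gain):
    log(11)
    gain = base * 12
    print(7)
    gain = 15 + gain
    handle(e)
    e = base - 0
    return gain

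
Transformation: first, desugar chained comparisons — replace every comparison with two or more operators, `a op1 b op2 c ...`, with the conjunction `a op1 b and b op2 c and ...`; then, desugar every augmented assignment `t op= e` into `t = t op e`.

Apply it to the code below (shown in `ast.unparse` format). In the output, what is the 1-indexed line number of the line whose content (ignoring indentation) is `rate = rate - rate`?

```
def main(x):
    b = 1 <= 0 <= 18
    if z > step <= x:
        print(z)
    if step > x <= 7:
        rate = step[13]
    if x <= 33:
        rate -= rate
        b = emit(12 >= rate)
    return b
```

Transformed code:
def main(x):
    b = 1 <= 0 and 0 <= 18
    if z > step and step <= x:
        print(z)
    if step > x and x <= 7:
        rate = step[13]
    if x <= 33:
        rate = rate - rate
        b = emit(12 >= rate)
    return b

8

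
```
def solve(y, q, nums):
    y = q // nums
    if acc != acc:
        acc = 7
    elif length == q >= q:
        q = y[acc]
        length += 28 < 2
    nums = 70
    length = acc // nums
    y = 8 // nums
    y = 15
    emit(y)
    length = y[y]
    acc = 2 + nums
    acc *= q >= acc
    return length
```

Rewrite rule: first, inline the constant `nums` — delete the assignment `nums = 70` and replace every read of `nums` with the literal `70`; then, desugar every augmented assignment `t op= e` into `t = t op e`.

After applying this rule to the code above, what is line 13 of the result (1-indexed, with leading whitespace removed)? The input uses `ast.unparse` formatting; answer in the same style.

acc = 2 + 70

Transformed code:
def solve(y, q, nums):
    y = q // 70
    if acc != acc:
        acc = 7
    elif length == q >= q:
        q = y[acc]
        length = length + (28 < 2)
    length = acc // 70
    y = 8 // 70
    y = 15
    emit(y)
    length = y[y]
    acc = 2 + 70
    acc = acc * (q >= acc)
    return length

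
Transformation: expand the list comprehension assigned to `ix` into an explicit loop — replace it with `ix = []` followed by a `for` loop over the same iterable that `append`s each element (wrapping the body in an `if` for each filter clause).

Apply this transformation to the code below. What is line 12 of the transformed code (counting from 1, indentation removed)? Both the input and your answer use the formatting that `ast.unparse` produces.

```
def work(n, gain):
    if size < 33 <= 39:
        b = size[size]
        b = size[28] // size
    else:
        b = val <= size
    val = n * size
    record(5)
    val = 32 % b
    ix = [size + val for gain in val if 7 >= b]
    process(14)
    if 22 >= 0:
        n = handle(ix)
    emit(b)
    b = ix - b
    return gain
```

if 7 >= b:

Transformed code:
def work(n, gain):
    if size < 33 <= 39:
        b = size[size]
        b = size[28] // size
    else:
        b = val <= size
    val = n * size
    record(5)
    val = 32 % b
    ix = []
    for gain in val:
        if 7 >= b:
            ix.append(size + val)
    process(14)
    if 22 >= 0:
        n = handle(ix)
    emit(b)
    b = ix - b
    return gain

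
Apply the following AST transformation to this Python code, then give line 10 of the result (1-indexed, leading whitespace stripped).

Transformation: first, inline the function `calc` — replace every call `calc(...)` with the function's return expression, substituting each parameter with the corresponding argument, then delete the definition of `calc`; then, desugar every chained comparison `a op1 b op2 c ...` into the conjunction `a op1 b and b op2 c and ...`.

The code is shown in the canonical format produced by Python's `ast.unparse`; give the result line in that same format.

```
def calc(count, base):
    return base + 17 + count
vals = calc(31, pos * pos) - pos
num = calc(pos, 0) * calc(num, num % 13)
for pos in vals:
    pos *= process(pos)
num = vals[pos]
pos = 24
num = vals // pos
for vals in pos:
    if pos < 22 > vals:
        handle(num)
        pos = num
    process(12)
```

handle(num)

Transformed code:
vals = pos * pos + 17 + 31 - pos
num = (0 + 17 + pos) * (num % 13 + 17 + num)
for pos in vals:
    pos *= process(pos)
num = vals[pos]
pos = 24
num = vals // pos
for vals in pos:
    if pos < 22 and 22 > vals:
        handle(num)
        pos = num
    process(12)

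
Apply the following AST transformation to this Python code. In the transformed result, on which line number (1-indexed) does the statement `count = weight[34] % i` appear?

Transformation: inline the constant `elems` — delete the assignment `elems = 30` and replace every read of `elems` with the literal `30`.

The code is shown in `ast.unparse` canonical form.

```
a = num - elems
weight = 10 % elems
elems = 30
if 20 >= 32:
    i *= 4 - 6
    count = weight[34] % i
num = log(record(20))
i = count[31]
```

Transformed code:
a = num - 30
weight = 10 % 30
if 20 >= 32:
    i *= 4 - 6
    count = weight[34] % i
num = log(record(20))
i = count[31]

5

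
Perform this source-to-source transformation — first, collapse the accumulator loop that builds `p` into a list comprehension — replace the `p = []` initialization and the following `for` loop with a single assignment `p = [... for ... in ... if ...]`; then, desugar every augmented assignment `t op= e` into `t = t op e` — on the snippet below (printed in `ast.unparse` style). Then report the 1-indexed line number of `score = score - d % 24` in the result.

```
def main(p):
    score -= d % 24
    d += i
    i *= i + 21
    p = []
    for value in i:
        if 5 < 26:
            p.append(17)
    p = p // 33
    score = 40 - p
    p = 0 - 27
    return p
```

2

Transformed code:
def main(p):
    score = score - d % 24
    d = d + i
    i = i * (i + 21)
    p = [17 for value in i if 5 < 26]
    p = p // 33
    score = 40 - p
    p = 0 - 27
    return p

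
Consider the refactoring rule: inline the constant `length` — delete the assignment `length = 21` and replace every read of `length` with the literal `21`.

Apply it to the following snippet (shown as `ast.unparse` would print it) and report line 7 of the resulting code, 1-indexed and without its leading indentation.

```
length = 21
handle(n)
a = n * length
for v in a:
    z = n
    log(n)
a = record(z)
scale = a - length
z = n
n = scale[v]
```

Transformed code:
handle(n)
a = n * 21
for v in a:
    z = n
    log(n)
a = record(z)
scale = a - 21
z = n
n = scale[v]

scale = a - 21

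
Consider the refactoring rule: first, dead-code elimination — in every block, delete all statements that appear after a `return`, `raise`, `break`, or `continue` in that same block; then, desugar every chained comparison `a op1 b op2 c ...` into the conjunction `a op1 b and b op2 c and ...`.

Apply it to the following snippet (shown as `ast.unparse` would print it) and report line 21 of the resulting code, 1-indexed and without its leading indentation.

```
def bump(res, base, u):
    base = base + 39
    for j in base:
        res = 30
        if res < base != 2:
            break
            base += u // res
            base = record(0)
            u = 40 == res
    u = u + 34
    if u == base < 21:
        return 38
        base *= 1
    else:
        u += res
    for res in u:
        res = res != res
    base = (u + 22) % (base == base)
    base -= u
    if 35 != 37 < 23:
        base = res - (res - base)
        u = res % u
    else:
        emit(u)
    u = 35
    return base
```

Transformed code:
def bump(res, base, u):
    base = base + 39
    for j in base:
        res = 30
        if res < base and base != 2:
            break
    u = u + 34
    if u == base and base < 21:
        return 38
    else:
        u += res
    for res in u:
        res = res != res
    base = (u + 22) % (base == base)
    base -= u
    if 35 != 37 and 37 < 23:
        base = res - (res - base)
        u = res % u
    else:
        emit(u)
    u = 35
    return base

u = 35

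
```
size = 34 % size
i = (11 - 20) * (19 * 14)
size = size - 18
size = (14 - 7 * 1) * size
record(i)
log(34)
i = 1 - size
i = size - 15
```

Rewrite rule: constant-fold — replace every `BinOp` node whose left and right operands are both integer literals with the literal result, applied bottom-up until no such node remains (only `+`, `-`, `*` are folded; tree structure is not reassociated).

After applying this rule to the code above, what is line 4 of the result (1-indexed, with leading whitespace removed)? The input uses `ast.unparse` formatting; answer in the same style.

size = 7 * size

Transformed code:
size = 34 % size
i = -2394
size = size - 18
size = 7 * size
record(i)
log(34)
i = 1 - size
i = size - 15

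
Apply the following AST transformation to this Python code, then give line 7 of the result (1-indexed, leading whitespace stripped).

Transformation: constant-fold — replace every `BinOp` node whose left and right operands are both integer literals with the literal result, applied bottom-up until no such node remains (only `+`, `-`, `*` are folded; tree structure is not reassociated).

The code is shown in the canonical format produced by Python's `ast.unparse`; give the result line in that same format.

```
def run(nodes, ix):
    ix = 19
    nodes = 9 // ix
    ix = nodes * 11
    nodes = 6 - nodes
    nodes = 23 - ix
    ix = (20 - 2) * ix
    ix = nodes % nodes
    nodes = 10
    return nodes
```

ix = 18 * ix

Transformed code:
def run(nodes, ix):
    ix = 19
    nodes = 9 // ix
    ix = nodes * 11
    nodes = 6 - nodes
    nodes = 23 - ix
    ix = 18 * ix
    ix = nodes % nodes
    nodes = 10
    return nodes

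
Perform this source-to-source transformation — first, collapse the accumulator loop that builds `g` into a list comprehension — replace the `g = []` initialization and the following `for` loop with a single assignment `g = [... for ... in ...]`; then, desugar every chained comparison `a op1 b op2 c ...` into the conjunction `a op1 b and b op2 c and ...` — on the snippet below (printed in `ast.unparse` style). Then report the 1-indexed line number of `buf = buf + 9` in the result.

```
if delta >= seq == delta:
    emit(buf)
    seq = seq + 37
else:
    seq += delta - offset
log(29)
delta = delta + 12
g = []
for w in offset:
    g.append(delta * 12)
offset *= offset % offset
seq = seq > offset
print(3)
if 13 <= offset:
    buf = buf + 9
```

Transformed code:
if delta >= seq and seq == delta:
    emit(buf)
    seq = seq + 37
else:
    seq += delta - offset
log(29)
delta = delta + 12
g = [delta * 12 for w in offset]
offset *= offset % offset
seq = seq > offset
print(3)
if 13 <= offset:
    buf = buf + 9

13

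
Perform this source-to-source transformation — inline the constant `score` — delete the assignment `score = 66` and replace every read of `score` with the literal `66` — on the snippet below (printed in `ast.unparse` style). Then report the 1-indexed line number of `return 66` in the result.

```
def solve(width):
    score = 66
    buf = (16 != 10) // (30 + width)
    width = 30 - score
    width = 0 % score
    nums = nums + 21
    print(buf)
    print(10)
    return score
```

Transformed code:
def solve(width):
    buf = (16 != 10) // (30 + width)
    width = 30 - 66
    width = 0 % 66
    nums = nums + 21
    print(buf)
    print(10)
    return 66

8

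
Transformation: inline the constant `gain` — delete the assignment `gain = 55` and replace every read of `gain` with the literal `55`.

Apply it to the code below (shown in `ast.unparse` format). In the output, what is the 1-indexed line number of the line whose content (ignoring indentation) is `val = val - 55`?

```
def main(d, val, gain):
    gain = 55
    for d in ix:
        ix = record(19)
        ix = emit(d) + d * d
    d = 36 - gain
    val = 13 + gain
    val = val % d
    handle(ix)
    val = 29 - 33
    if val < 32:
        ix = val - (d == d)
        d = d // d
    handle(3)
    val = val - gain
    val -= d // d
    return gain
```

14

Transformed code:
def main(d, val, gain):
    for d in ix:
        ix = record(19)
        ix = emit(d) + d * d
    d = 36 - 55
    val = 13 + 55
    val = val % d
    handle(ix)
    val = 29 - 33
    if val < 32:
        ix = val - (d == d)
        d = d // d
    handle(3)
    val = val - 55
    val -= d // d
    return 55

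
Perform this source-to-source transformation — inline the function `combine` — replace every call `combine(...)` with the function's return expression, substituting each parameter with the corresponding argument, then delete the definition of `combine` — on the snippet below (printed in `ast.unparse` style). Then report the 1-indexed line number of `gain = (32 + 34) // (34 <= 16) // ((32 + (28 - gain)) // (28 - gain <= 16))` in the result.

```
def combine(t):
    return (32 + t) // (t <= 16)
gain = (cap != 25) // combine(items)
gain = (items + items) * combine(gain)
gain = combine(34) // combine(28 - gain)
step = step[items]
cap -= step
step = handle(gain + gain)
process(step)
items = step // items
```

3

Transformed code:
gain = (cap != 25) // ((32 + items) // (items <= 16))
gain = (items + items) * ((32 + gain) // (gain <= 16))
gain = (32 + 34) // (34 <= 16) // ((32 + (28 - gain)) // (28 - gain <= 16))
step = step[items]
cap -= step
step = handle(gain + gain)
process(step)
items = step // items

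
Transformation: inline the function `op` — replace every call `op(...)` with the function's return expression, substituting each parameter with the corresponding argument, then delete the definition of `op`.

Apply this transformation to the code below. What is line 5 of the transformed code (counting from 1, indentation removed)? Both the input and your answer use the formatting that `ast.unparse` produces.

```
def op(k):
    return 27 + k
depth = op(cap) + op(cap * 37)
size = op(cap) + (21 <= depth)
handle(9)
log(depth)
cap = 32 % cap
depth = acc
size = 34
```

Transformed code:
depth = 27 + cap + (27 + cap * 37)
size = 27 + cap + (21 <= depth)
handle(9)
log(depth)
cap = 32 % cap
depth = acc
size = 34

cap = 32 % cap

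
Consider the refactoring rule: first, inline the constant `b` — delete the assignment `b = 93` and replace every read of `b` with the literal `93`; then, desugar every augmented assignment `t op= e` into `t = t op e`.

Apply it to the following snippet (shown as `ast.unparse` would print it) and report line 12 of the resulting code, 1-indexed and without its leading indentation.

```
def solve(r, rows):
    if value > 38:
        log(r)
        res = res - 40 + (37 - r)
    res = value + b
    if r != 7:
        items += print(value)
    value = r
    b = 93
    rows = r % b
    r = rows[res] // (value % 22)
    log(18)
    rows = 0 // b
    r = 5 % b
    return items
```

Transformed code:
def solve(r, rows):
    if value > 38:
        log(r)
        res = res - 40 + (37 - r)
    res = value + 93
    if r != 7:
        items = items + print(value)
    value = r
    rows = r % 93
    r = rows[res] // (value % 22)
    log(18)
    rows = 0 // 93
    r = 5 % 93
    return items

rows = 0 // 93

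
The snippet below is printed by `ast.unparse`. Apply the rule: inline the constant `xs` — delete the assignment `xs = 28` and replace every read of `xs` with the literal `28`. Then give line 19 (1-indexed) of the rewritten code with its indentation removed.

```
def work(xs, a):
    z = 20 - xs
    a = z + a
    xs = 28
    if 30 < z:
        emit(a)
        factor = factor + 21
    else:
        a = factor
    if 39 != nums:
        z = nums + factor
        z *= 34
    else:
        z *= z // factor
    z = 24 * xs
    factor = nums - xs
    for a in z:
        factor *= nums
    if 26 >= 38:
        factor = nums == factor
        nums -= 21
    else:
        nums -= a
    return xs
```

factor = nums == factor

Transformed code:
def work(xs, a):
    z = 20 - 28
    a = z + a
    if 30 < z:
        emit(a)
        factor = factor + 21
    else:
        a = factor
    if 39 != nums:
        z = nums + factor
        z *= 34
    else:
        z *= z // factor
    z = 24 * 28
    factor = nums - 28
    for a in z:
        factor *= nums
    if 26 >= 38:
        factor = nums == factor
        nums -= 21
    else:
        nums -= a
    return 28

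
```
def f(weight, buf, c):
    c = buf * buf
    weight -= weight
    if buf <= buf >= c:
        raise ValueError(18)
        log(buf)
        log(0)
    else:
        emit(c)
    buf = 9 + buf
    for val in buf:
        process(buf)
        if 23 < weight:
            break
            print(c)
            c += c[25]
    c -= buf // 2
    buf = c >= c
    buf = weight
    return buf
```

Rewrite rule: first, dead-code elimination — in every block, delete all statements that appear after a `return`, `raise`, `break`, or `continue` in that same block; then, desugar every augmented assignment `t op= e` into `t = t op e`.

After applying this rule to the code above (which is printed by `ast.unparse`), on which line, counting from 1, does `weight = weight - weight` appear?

3

Transformed code:
def f(weight, buf, c):
    c = buf * buf
    weight = weight - weight
    if buf <= buf >= c:
        raise ValueError(18)
    else:
        emit(c)
    buf = 9 + buf
    for val in buf:
        process(buf)
        if 23 < weight:
            break
    c = c - buf // 2
    buf = c >= c
    buf = weight
    return buf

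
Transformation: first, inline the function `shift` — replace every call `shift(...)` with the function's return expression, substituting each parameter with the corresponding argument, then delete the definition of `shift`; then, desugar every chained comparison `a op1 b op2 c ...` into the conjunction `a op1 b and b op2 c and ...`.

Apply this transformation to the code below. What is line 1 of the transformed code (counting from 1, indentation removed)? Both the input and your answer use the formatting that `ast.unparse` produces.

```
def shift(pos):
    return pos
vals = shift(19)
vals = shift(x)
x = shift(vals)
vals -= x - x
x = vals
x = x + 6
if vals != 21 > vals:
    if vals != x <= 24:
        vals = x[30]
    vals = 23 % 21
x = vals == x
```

Transformed code:
vals = 19
vals = x
x = vals
vals -= x - x
x = vals
x = x + 6
if vals != 21 and 21 > vals:
    if vals != x and x <= 24:
        vals = x[30]
    vals = 23 % 21
x = vals == x

vals = 19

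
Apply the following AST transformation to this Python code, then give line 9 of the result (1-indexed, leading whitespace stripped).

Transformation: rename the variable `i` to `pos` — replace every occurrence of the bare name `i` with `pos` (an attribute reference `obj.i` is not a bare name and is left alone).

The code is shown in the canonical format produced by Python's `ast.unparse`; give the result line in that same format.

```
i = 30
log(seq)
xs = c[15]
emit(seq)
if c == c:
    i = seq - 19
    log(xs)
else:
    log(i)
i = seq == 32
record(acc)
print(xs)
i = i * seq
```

log(pos)

Transformed code:
pos = 30
log(seq)
xs = c[15]
emit(seq)
if c == c:
    pos = seq - 19
    log(xs)
else:
    log(pos)
pos = seq == 32
record(acc)
print(xs)
pos = pos * seq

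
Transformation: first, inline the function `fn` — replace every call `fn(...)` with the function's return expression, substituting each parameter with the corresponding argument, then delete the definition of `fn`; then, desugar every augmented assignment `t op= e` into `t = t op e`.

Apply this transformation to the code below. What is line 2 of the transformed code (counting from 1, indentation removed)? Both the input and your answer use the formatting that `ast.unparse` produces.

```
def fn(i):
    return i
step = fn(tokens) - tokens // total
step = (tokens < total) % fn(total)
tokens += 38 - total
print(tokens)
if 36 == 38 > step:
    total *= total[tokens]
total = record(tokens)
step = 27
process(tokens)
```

step = (tokens < total) % total

Transformed code:
step = tokens - tokens // total
step = (tokens < total) % total
tokens = tokens + (38 - total)
print(tokens)
if 36 == 38 > step:
    total = total * total[tokens]
total = record(tokens)
step = 27
process(tokens)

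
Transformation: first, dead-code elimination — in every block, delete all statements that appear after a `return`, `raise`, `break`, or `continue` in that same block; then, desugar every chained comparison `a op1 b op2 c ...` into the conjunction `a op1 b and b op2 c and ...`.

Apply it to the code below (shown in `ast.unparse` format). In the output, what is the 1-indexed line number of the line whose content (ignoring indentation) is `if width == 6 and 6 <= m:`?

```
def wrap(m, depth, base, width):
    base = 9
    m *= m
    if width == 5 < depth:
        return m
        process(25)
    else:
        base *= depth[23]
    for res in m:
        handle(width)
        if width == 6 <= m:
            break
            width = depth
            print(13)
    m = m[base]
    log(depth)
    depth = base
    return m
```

Transformed code:
def wrap(m, depth, base, width):
    base = 9
    m *= m
    if width == 5 and 5 < depth:
        return m
    else:
        base *= depth[23]
    for res in m:
        handle(width)
        if width == 6 and 6 <= m:
            break
    m = m[base]
    log(depth)
    depth = base
    return m

10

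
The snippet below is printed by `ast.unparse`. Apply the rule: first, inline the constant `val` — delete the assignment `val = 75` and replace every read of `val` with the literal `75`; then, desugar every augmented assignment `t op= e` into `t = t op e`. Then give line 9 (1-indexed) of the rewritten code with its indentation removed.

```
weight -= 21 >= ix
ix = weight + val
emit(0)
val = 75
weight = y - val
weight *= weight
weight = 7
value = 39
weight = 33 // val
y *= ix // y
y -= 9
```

Transformed code:
weight = weight - (21 >= ix)
ix = weight + 75
emit(0)
weight = y - 75
weight = weight * weight
weight = 7
value = 39
weight = 33 // 75
y = y * (ix // y)
y = y - 9

y = y * (ix // y)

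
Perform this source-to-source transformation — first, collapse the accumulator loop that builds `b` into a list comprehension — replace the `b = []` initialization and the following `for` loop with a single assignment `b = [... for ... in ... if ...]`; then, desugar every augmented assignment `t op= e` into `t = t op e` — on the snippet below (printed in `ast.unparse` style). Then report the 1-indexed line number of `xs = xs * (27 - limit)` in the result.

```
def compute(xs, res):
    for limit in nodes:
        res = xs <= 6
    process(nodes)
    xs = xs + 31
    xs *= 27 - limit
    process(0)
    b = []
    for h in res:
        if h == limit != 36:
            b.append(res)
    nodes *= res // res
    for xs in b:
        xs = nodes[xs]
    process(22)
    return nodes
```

6

Transformed code:
def compute(xs, res):
    for limit in nodes:
        res = xs <= 6
    process(nodes)
    xs = xs + 31
    xs = xs * (27 - limit)
    process(0)
    b = [res for h in res if h == limit != 36]
    nodes = nodes * (res // res)
    for xs in b:
        xs = nodes[xs]
    process(22)
    return nodes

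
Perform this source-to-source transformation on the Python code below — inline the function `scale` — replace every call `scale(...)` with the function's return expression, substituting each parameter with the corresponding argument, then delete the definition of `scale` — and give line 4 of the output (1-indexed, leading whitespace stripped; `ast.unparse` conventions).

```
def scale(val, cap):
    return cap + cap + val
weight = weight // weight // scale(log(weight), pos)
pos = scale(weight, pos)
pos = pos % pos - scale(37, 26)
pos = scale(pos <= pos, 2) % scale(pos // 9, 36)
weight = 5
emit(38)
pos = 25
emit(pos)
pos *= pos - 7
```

Transformed code:
weight = weight // weight // (pos + pos + log(weight))
pos = pos + pos + weight
pos = pos % pos - (26 + 26 + 37)
pos = (2 + 2 + (pos <= pos)) % (36 + 36 + pos // 9)
weight = 5
emit(38)
pos = 25
emit(pos)
pos *= pos - 7

pos = (2 + 2 + (pos <= pos)) % (36 + 36 + pos // 9)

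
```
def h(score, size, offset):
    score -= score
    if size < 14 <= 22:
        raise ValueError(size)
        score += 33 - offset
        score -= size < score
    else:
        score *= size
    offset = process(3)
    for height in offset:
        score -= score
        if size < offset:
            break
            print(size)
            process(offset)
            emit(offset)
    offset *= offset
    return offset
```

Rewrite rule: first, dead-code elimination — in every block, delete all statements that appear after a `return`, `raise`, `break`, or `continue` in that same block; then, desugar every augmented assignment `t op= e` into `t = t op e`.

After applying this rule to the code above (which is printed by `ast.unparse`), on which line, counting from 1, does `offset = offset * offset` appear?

Transformed code:
def h(score, size, offset):
    score = score - score
    if size < 14 <= 22:
        raise ValueError(size)
    else:
        score = score * size
    offset = process(3)
    for height in offset:
        score = score - score
        if size < offset:
            break
    offset = offset * offset
    return offset

12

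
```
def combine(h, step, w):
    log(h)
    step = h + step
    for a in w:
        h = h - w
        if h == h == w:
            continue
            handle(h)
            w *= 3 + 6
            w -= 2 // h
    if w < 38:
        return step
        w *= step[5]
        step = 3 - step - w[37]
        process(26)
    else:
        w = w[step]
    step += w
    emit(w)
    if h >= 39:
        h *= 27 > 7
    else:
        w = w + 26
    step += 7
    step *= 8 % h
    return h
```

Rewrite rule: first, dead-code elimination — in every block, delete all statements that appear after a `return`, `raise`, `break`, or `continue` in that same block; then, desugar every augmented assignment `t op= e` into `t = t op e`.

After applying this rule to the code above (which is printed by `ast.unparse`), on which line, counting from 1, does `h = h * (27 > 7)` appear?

Transformed code:
def combine(h, step, w):
    log(h)
    step = h + step
    for a in w:
        h = h - w
        if h == h == w:
            continue
    if w < 38:
        return step
    else:
        w = w[step]
    step = step + w
    emit(w)
    if h >= 39:
        h = h * (27 > 7)
    else:
        w = w + 26
    step = step + 7
    step = step * (8 % h)
    return h

15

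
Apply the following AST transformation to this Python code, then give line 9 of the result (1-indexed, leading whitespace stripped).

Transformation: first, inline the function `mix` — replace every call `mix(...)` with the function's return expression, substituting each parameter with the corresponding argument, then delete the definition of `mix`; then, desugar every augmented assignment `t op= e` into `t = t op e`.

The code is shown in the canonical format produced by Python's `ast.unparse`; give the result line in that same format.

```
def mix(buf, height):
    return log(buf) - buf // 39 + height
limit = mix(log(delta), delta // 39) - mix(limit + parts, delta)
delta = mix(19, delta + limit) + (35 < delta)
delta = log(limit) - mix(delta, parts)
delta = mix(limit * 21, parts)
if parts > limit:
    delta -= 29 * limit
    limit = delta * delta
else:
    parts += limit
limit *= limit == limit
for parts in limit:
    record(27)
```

Transformed code:
limit = log(log(delta)) - log(delta) // 39 + delta // 39 - (log(limit + parts) - (limit + parts) // 39 + delta)
delta = log(19) - 19 // 39 + (delta + limit) + (35 < delta)
delta = log(limit) - (log(delta) - delta // 39 + parts)
delta = log(limit * 21) - limit * 21 // 39 + parts
if parts > limit:
    delta = delta - 29 * limit
    limit = delta * delta
else:
    parts = parts + limit
limit = limit * (limit == limit)
for parts in limit:
    record(27)

parts = parts + limit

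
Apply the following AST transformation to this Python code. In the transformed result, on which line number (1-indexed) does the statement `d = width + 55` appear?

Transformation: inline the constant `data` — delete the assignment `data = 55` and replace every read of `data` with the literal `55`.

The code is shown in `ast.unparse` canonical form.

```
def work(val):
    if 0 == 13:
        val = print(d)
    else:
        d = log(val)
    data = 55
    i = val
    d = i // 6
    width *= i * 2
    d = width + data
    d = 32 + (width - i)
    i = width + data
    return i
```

Transformed code:
def work(val):
    if 0 == 13:
        val = print(d)
    else:
        d = log(val)
    i = val
    d = i // 6
    width *= i * 2
    d = width + 55
    d = 32 + (width - i)
    i = width + 55
    return i

9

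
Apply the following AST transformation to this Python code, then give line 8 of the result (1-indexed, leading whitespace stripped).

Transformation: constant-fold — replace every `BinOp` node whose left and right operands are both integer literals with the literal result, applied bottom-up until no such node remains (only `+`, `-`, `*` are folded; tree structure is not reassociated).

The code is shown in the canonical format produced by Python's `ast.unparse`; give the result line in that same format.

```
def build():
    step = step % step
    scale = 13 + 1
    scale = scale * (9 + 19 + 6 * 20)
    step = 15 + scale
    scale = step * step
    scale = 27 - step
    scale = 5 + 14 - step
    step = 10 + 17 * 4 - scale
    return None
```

Transformed code:
def build():
    step = step % step
    scale = 14
    scale = scale * 148
    step = 15 + scale
    scale = step * step
    scale = 27 - step
    scale = 19 - step
    step = 78 - scale
    return None

scale = 19 - step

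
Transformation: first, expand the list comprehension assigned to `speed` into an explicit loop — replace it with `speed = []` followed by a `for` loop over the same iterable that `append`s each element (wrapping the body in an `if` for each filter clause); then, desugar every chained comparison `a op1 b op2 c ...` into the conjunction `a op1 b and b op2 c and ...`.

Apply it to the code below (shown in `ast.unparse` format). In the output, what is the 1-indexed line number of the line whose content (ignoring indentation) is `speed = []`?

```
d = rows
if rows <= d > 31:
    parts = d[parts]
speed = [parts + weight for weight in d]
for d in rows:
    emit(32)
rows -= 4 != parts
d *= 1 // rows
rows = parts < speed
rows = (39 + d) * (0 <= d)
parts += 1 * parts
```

Transformed code:
d = rows
if rows <= d and d > 31:
    parts = d[parts]
speed = []
for weight in d:
    speed.append(parts + weight)
for d in rows:
    emit(32)
rows -= 4 != parts
d *= 1 // rows
rows = parts < speed
rows = (39 + d) * (0 <= d)
parts += 1 * parts

4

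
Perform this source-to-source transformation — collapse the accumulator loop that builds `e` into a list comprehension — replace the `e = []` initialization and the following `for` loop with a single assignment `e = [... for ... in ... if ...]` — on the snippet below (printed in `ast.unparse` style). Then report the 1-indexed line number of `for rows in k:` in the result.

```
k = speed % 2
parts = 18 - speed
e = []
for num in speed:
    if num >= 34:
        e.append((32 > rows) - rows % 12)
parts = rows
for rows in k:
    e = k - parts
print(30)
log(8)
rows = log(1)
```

Transformed code:
k = speed % 2
parts = 18 - speed
e = [(32 > rows) - rows % 12 for num in speed if num >= 34]
parts = rows
for rows in k:
    e = k - parts
print(30)
log(8)
rows = log(1)

5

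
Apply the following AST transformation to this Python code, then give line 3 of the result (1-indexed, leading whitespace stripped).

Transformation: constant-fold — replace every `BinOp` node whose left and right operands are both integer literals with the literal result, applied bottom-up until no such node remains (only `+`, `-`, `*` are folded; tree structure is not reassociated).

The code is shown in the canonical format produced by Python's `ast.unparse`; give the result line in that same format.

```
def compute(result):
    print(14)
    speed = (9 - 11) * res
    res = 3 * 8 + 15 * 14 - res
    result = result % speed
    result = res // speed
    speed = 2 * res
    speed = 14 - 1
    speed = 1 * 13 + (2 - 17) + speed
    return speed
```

speed = -2 * res

Transformed code:
def compute(result):
    print(14)
    speed = -2 * res
    res = 234 - res
    result = result % speed
    result = res // speed
    speed = 2 * res
    speed = 13
    speed = -2 + speed
    return speed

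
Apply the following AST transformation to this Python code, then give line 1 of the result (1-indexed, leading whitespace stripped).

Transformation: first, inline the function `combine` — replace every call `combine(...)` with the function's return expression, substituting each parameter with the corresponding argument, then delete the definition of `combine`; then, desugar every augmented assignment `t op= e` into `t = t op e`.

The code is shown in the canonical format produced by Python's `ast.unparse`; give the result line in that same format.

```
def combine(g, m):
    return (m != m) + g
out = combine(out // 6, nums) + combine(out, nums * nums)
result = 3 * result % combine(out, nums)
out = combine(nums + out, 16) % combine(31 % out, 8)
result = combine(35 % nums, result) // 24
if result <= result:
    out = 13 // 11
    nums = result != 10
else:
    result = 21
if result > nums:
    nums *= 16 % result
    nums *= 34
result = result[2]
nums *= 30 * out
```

Transformed code:
out = (nums != nums) + out // 6 + ((nums * nums != nums * nums) + out)
result = 3 * result % ((nums != nums) + out)
out = ((16 != 16) + (nums + out)) % ((8 != 8) + 31 % out)
result = ((result != result) + 35 % nums) // 24
if result <= result:
    out = 13 // 11
    nums = result != 10
else:
    result = 21
if result > nums:
    nums = nums * (16 % result)
    nums = nums * 34
result = result[2]
nums = nums * (30 * out)

out = (nums != nums) + out // 6 + ((nums * nums != nums * nums) + out)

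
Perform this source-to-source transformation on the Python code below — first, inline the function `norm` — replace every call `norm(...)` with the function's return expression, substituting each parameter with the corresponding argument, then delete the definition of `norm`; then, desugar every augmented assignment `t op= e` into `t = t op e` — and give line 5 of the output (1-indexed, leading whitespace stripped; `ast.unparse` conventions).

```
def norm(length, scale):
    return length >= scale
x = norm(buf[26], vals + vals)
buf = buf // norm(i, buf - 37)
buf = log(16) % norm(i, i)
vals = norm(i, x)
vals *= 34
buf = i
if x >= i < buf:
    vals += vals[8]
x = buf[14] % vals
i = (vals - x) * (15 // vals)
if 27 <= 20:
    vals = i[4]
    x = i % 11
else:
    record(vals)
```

Transformed code:
x = buf[26] >= vals + vals
buf = buf // (i >= buf - 37)
buf = log(16) % (i >= i)
vals = i >= x
vals = vals * 34
buf = i
if x >= i < buf:
    vals = vals + vals[8]
x = buf[14] % vals
i = (vals - x) * (15 // vals)
if 27 <= 20:
    vals = i[4]
    x = i % 11
else:
    record(vals)

vals = vals * 34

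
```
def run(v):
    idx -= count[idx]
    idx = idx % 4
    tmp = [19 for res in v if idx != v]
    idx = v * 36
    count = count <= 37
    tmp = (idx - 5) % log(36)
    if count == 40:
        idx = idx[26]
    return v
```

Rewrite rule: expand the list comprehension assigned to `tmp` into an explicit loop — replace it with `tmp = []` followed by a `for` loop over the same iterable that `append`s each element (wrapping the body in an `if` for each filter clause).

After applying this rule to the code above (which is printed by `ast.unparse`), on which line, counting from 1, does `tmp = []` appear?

4

Transformed code:
def run(v):
    idx -= count[idx]
    idx = idx % 4
    tmp = []
    for res in v:
        if idx != v:
            tmp.append(19)
    idx = v * 36
    count = count <= 37
    tmp = (idx - 5) % log(36)
    if count == 40:
        idx = idx[26]
    return v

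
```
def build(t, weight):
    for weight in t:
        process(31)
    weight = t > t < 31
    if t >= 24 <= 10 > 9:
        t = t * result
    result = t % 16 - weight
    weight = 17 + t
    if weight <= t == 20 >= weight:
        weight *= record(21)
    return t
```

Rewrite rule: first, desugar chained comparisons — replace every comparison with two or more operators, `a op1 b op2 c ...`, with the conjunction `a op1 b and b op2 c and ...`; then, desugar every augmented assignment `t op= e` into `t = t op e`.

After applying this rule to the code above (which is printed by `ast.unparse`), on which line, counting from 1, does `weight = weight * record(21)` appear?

Transformed code:
def build(t, weight):
    for weight in t:
        process(31)
    weight = t > t and t < 31
    if t >= 24 and 24 <= 10 and (10 > 9):
        t = t * result
    result = t % 16 - weight
    weight = 17 + t
    if weight <= t and t == 20 and (20 >= weight):
        weight = weight * record(21)
    return t

10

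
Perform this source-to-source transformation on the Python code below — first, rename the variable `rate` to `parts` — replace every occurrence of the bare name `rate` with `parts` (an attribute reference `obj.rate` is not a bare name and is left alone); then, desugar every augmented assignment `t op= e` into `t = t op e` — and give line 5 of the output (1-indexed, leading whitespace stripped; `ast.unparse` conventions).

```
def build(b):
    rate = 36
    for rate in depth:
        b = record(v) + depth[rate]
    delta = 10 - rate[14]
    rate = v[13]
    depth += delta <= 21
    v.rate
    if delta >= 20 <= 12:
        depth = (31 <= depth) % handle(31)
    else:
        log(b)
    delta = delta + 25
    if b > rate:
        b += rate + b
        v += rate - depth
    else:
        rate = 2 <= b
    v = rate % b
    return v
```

Transformed code:
def build(b):
    parts = 36
    for parts in depth:
        b = record(v) + depth[parts]
    delta = 10 - parts[14]
    parts = v[13]
    depth = depth + (delta <= 21)
    v.rate
    if delta >= 20 <= 12:
        depth = (31 <= depth) % handle(31)
    else:
        log(b)
    delta = delta + 25
    if b > parts:
        b = b + (parts + b)
        v = v + (parts - depth)
    else:
        parts = 2 <= b
    v = parts % b
    return v

delta = 10 - parts[14]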